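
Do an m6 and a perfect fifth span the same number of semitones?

No

A minor sixth is 8 semitones but a perfect fifth is 7 semitones — different sizes.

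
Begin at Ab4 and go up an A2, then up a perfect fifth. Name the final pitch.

F#5

An augmented second up from Ab4 is B4.
B4 up a perfect fifth → F#5 (7 semitones).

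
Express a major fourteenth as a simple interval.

Each octave removed subtracts seven from the number: 14 − 7 = 7.
So a major fourteenth is an octave plus a major seventh. The quality is unchanged.

M7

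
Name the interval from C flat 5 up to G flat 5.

perfect 5th

C to G spans five letter names (C-D-E-F-G), so the interval is some kind of fifth.
Counting semitones, Cb5→Gb5 is 7, which is the perfect fifth.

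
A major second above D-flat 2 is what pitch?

Two letter names up from D: E.
A major second spans 2 semitones, so from Db2 the target pitch is Eb2.

E-flat 2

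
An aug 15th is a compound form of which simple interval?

Each octave removed subtracts seven from the number: 15 − 7 = 8.
So an augmented fifteenth is an octave plus an augmented octave. The quality is unchanged.

augmented 8th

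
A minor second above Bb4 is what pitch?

Cb5

The second takes the letter from B up to C.
Moving 1 semitone up from Bb4 (the size of a minor second) reaches Cb5.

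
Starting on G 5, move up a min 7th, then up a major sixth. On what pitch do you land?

D 7

A minor seventh up from G5 is F6.
F6 up a major sixth → D7 (9 semitones).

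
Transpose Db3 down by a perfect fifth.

Five letter names down from D: G.
Moving 7 semitones down from Db3 (the size of a perfect fifth) reaches Gb2.

Gb2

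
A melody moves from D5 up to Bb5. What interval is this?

m6

D to B spans six letter names (D-E-F-G-A-B), so the interval is some kind of sixth.
D5 to Bb5 is 8 semitones, a half step short of the major sixth (9), so this is minor.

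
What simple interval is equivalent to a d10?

diminished third

Subtracting seven from the interval number removes an octave: 10 − 7 = 3.
So a diminished tenth is an octave plus a diminished third. The quality is unchanged.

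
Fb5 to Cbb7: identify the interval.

F to C spans five letter names (F-G-A-B-C), plus an octave: a twelfth.
A perfect twelfth would be 19 semitones; Fb5 to Cbb7 is 18, one semitone narrower, so the interval is diminished.
(Equivalently, a compound diminished fifth: a diminished fifth plus an octave.)

diminished 12th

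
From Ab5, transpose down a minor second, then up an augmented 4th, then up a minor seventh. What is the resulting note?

A minor second down from Ab5 is G5.
An augmented fourth up from G5 is C#6.
Up a minor seventh from C#6: B6 (10 semitones up).

B6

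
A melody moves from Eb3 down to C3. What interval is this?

minor third

Descending from Eb3 to C3 is the same interval as ascending C3 to Eb3.
C to E spans three letter names (C-D-E) — that makes it a third of some quality.
A major third would be 4 semitones, but C3 to Eb3 is 3 — one semitone narrower, making it a minor third.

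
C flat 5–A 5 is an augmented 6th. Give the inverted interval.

diminished third

Inverted interval numbers add to nine, so a sixth pairs with a third (6 + 3 = 9).
And augmented becomes diminished under inversion, so we get a diminished third.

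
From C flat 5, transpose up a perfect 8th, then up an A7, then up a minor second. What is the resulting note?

C 7

Up a perfect octave from Cb5: Cb6 (12 semitones up).
Up an augmented seventh from Cb6: B6 (12 semitones up).
A minor second up from B6 is C7.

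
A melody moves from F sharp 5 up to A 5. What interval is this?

minor third

F to A spans three letter names (F-G-A), so the interval is some kind of third.
F#5 to A5 is 3 semitones, a half step short of the major third (4), so this is minor.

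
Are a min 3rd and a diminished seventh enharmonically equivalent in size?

No

3 semitones (minor third) vs 9 semitones (diminished seventh): not equal.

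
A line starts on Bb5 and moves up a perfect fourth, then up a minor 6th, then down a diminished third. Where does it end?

Bb5 up a perfect fourth → Eb6 (5 semitones).
Up a minor sixth from Eb6: Cb7 (8 semitones up).
Down a diminished third from Cb7: A6 (2 semitones down).

A6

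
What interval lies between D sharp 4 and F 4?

D to F spans three letter names (D-E-F): a third.
The major third is 4 semitones; here we have 2, two semitones narrower: diminished.

diminished third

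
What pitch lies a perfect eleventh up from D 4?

G 5

The eleventh's letter: D up four letter names plus an octave → G.
A perfect eleventh spans 17 semitones, so from D4 the target pitch is G5.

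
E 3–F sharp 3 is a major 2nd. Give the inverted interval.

Interval numbers invert to sum to nine: 2 + 7 = 9, so a second inverts to a seventh.
And major becomes minor under inversion, so we get a minor seventh.

minor seventh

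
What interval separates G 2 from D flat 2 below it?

augmented fourth

Descending from G2 to Db2 is the same interval as ascending Db2 to G2.
D to G spans four letter names (D-E-F-G) — that makes it a fourth of some quality.
Db2 to G2 spans 6 semitones — one semitone wider than the perfect fourth (5) — giving an augmented fourth.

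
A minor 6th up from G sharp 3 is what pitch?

The sixth takes the letter from G up to E.
Moving 8 semitones up from G#3 (the size of a minor sixth) reaches E4.

E 4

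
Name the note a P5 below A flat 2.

D flat 2

Five letter names down from A: D.
Moving 7 semitones down from Ab2 (the size of a perfect fifth) reaches Db2.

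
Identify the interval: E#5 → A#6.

E to A spans four letter names (E-F-G-A), plus an octave — that makes it an eleventh of some quality.
Counting semitones, E#5→A#6 is 17, which is the perfect eleventh.
(Equivalently, a compound perfect fourth: a perfect fourth plus an octave.)

P11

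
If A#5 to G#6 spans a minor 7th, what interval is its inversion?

major 2nd

Inverted interval numbers add to nine, so a seventh pairs with a second (7 + 2 = 9).
The quality also flips — minor becomes major — giving a major second.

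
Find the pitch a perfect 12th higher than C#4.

Five letters up from C (plus an octave) reaches G.
Moving 19 semitones up from C#4 (the size of a perfect twelfth) reaches G#5.

G#5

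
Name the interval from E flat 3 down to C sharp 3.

Descending from Eb3 to C#3 is the same interval as ascending C#3 to Eb3.
C to E spans three letter names (C-D-E) — that makes it a third of some quality.
A major third would be 4 semitones; C#3 to Eb3 is 2, two semitones narrower, so the interval is diminished.

diminished third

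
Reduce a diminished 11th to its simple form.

diminished fourth

Each octave removed subtracts seven from the number: 11 − 7 = 4.
So a diminished eleventh is an octave plus a diminished fourth. The quality is unchanged.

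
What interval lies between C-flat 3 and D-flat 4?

C to D spans two letter names (C-D), plus an octave — that makes it a ninth of some quality.
The major ninth spans 14 semitones, and Cb3 to Db4 is exactly 14 semitones — so this is a major ninth.
(Equivalently, a compound major second: a major second plus an octave.)

M9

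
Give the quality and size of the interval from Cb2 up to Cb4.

P15

C to C is the same letter name, plus 2 octaves, so the interval is some kind of fifteenth.
Cb2 to Cb4 is 24 semitones, matching the perfect fifteenth exactly, so the quality is perfect.
(Equivalently, a compound perfect octave: a perfect octave plus an octave.)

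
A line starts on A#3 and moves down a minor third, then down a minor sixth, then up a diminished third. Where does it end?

Down a minor third from A#3: F##3 (3 semitones down).
F##3 down a minor sixth → A##2 (8 semitones).
A diminished third up from A##2 is C#3.

C#3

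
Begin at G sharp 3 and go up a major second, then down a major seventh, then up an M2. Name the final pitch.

G#3 up a major second → A#3 (2 semitones).
Down a major seventh from A#3: B2 (11 semitones down).
B2 up a major second → C#3 (2 semitones).

C sharp 3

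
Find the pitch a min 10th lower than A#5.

Counting three letter names plus an octave down from A lands on F.
Moving 15 semitones down from A#5 (the size of a minor tenth) reaches F##4.

F##4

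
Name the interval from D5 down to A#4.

d4

Descending from D5 to A#4 is the same interval as ascending A#4 to D5.
A to D spans four letter names (A-B-C-D): a fourth.
The perfect fourth is 5 semitones; here we have 4, one semitone narrower: diminished.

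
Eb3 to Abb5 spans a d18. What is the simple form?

diminished fourth

Each octave removed subtracts seven from the number: 18 − 14 = 4.
Quality carries through unchanged, so the simple form is a diminished fourth.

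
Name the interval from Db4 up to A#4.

doubly augmented fifth

D to A spans five letter names (D-E-F-G-A): a fifth.
A perfect fifth would be 7 semitones; Db4 to A#4 is 9, two semitones wider, so the interval is doubly augmented.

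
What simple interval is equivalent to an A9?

Subtracting seven from the interval number removes an octave: 9 − 7 = 2.
Quality carries through unchanged, so the simple form is an augmented second.

augmented 2nd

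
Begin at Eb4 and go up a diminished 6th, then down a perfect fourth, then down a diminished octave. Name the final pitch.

Eb4 up a diminished sixth → Cbb5 (7 semitones).
Cbb5 down a perfect fourth → Gbb4 (5 semitones).
A diminished octave down from Gbb4 is Gb3.

Gb3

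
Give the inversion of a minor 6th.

major third

Interval numbers invert to sum to nine: 6 + 3 = 9, so a sixth inverts to a third.
Quality inverts too: minor becomes major. That makes the inversion a major third.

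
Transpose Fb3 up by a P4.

Bbb3

Four letter names up from F: B.
A perfect fourth is 5 semitones; 5 semitones up from Fb3 gives Bbb3.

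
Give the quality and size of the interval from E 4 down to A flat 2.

augmented twelfth

Descending from E4 to Ab2 is the same interval as ascending Ab2 to E4.
A to E spans five letter names (A-B-C-D-E), plus an octave: a twelfth.
Ab2 to E4 spans 20 semitones — one semitone wider than the perfect twelfth (19) — giving an augmented twelfth.
(Equivalently, a compound augmented fifth: an augmented fifth plus an octave.)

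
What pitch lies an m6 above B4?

Six letter names up from B: G.
A minor sixth is 8 semitones; 8 semitones up from B4 gives G5.

G5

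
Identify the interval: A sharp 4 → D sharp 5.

perfect fourth

A to D spans four letter names (A-B-C-D): a fourth.
The perfect fourth spans 5 semitones, and A#4 to D#5 is exactly 5 semitones — so this is a perfect fourth.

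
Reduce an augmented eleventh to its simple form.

augmented fourth

Subtracting seven from the interval number removes an octave: 11 − 7 = 4.
That makes an augmented eleventh a compound augmented fourth — an octave plus an augmented fourth.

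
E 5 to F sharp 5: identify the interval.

E to F spans two letter names (E-F) — that makes it a second of some quality.
Counting semitones, E5→F#5 is 2, which is the major second.

major 2nd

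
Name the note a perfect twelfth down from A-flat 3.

Five letters down from A (plus an octave) reaches D.
Moving 19 semitones down from Ab3 (the size of a perfect twelfth) reaches Db2.

D-flat 2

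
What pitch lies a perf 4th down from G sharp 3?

D sharp 3

The fourth takes the letter from G down to D.
Moving 5 semitones down from G#3 (the size of a perfect fourth) reaches D#3.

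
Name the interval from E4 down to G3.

M6

Descending from E4 to G3 is the same interval as ascending G3 to E4.
G to E spans six letter names (G-A-B-C-D-E), so the interval is some kind of sixth.
G3 to E4 is 9 semitones, matching the major sixth exactly, so the quality is major.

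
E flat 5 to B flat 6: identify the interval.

E to B spans five letter names (E-F-G-A-B), plus an octave: a twelfth.
The perfect twelfth spans 19 semitones, and Eb5 to Bb6 is exactly 19 semitones — so this is a perfect twelfth.
(Equivalently, a compound perfect fifth: a perfect fifth plus an octave.)

perfect twelfth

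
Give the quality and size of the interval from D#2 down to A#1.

P4

Descending from D#2 to A#1 is the same interval as ascending A#1 to D#2.
A to D spans four letter names (A-B-C-D) — that makes it a fourth of some quality.
The perfect fourth spans 5 semitones, and A#1 to D#2 is exactly 5 semitones — so this is a perfect fourth.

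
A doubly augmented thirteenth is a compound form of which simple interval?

Subtracting seven from the interval number removes an octave: 13 − 7 = 6.
That makes a doubly augmented thirteenth a compound doubly augmented sixth — an octave plus a doubly augmented sixth.

doubly augmented 6th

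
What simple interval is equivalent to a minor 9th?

Take out an octave (7 from the number): 9 − 7 = 2.
So a minor ninth is an octave plus a minor second. The quality is unchanged.

minor second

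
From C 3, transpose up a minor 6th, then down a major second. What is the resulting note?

G flat 3

C3 up a minor sixth → Ab3 (8 semitones).
Down a major second from Ab3: Gb3 (2 semitones down).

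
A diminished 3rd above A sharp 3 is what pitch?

C 4

Three letter names up from A: C.
A diminished third is 2 semitones; 2 semitones up from A#3 gives C4.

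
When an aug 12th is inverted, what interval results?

First reduce the compound augmented twelfth to its simple form, an augmented fifth.
The rule of nine gives the new number: 9 − 5 = 4, so a fifth becomes a fourth.
The quality also flips — augmented becomes diminished — giving a diminished fourth.

diminished fourth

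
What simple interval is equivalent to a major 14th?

Each octave removed subtracts seven from the number: 14 − 7 = 7.
That makes a major fourteenth a compound major seventh — an octave plus a major seventh.

major seventh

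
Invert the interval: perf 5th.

P4

Inverted interval numbers add to nine, so a fifth pairs with a fourth (5 + 4 = 9).
The quality also flips — perfect stays perfect — giving a perfect fourth.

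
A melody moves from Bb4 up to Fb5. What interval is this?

B to F spans five letter names (B-C-D-E-F): a fifth.
The perfect fifth is 7 semitones; here we have 6, one semitone narrower: diminished.

diminished fifth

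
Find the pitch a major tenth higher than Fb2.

Ab3

Counting three letter names plus an octave up from F lands on A.
A major tenth spans 16 semitones, so from Fb2 the target pitch is Ab3.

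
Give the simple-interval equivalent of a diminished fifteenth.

diminished octave

Take out an octave (7 from the number): 15 − 7 = 8.
Quality carries through unchanged, so the simple form is a diminished octave.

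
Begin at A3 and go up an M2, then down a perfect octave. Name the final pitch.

A major second up from A3 is B3.
B3 down a perfect octave → B2 (12 semitones).

B2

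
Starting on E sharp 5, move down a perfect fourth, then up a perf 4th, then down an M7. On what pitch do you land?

A perfect fourth down from E#5 is B#4.
B#4 up a perfect fourth → E#5 (5 semitones).
Down a major seventh from E#5: F#4 (11 semitones down).

F sharp 4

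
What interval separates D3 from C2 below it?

Descending from D3 to C2 is the same interval as ascending C2 to D3.
C to D spans two letter names (C-D), plus an octave: a ninth.
C2 to D3 is 14 semitones, matching the major ninth exactly, so the quality is major.
(Equivalently, a compound major second: a major second plus an octave.)

major ninth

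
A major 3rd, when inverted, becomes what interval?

minor sixth

Interval numbers invert to sum to nine: 3 + 6 = 9, so a third inverts to a sixth.
And major becomes minor under inversion, so we get a minor sixth.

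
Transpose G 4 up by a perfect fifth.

D 5

Five letter names up from G: D.
A perfect fifth spans 7 semitones, so from G4 the target pitch is D5.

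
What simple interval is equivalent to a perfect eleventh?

P4

Each octave removed subtracts seven from the number: 11 − 7 = 4.
So a perfect eleventh is an octave plus a perfect fourth. The quality is unchanged.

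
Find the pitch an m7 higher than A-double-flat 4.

G-double-flat 5

The seventh takes the letter from A up to G.
Moving 10 semitones up from Abb4 (the size of a minor seventh) reaches Gbb5.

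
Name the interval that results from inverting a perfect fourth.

perfect fifth

Inverted interval numbers add to nine, so a fourth pairs with a fifth (4 + 5 = 9).
Quality inverts too: perfect stays perfect. That makes the inversion a perfect fifth.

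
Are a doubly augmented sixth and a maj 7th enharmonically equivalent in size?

A doubly augmented sixth = 11 semitones = a major seventh; enharmonically equal.

Yes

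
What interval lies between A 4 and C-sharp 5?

A to C spans three letter names (A-B-C) — that makes it a third of some quality.
The major third spans 4 semitones, and A4 to C#5 is exactly 4 semitones — so this is a major third.

major third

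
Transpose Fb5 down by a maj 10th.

The tenth's letter: F down three letter names plus an octave → D.
A major tenth spans 16 semitones, so from Fb5 the target pitch is Dbb4.

Dbb4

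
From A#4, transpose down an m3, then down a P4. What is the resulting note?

A minor third down from A#4 is F##4.
Down a perfect fourth from F##4: C##4 (5 semitones down).

C##4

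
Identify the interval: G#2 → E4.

m13

G to E spans six letter names (G-A-B-C-D-E), plus an octave — that makes it a thirteenth of some quality.
At 20 semitones, G#2→E4 falls one short of a major thirteenth: minor.
(Equivalently, a compound minor sixth: a minor sixth plus an octave.)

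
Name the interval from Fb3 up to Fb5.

perfect 15th

F to F is the same letter name, plus 2 octaves — that makes it a fifteenth of some quality.
The perfect fifteenth spans 24 semitones, and Fb3 to Fb5 is exactly 24 semitones — so this is a perfect fifteenth.
(Equivalently, a compound perfect octave: a perfect octave plus an octave.)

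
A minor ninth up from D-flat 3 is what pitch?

Counting two letter names plus an octave up from D lands on E.
A minor ninth spans 13 semitones, so from Db3 the target pitch is Ebb4.

E-double-flat 4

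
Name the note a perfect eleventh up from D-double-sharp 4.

The eleventh's letter: D up four letter names plus an octave → G.
A perfect eleventh spans 17 semitones, so from D##4 the target pitch is G##5.

G-double-sharp 5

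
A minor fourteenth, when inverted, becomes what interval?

First reduce the compound minor fourteenth to its simple form, a minor seventh.
Inverted interval numbers add to nine, so a seventh pairs with a second (7 + 2 = 9).
Quality inverts too: minor becomes major. That makes the inversion a major second.

major second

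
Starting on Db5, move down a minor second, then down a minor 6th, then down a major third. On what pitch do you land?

Db5 down a minor second → C5 (1 semitone).
A minor sixth down from C5 is E4.
A major third down from E4 is C4.

C4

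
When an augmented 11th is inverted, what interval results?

diminished fifth

First reduce the compound augmented eleventh to its simple form, an augmented fourth.
The rule of nine gives the new number: 9 − 4 = 5, so a fourth becomes a fifth.
Quality inverts too: augmented becomes diminished. That makes the inversion a diminished fifth.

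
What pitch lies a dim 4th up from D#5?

G5

Counting four letter names up from D lands on G.
Moving 4 semitones up from D#5 (the size of a diminished fourth) reaches G5.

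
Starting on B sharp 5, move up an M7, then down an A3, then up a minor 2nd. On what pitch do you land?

A major seventh up from B#5 is A##6.
A##6 down an augmented third → F#6 (5 semitones).
Up a minor second from F#6: G6 (1 semitone up).

G 6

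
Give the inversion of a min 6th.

major third

The rule of nine gives the new number: 9 − 6 = 3, so a sixth becomes a third.
Quality inverts too: minor becomes major. That makes the inversion a major third.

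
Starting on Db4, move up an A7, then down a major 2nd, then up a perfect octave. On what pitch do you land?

B5

Db4 up an augmented seventh → C#5 (12 semitones).
Down a major second from C#5: B4 (2 semitones down).
A perfect octave up from B4 is B5.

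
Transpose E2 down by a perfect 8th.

The letter stays E (same as the start), shifted an octave down.
A perfect octave is 12 semitones; 12 semitones down from E2 gives E1.

E1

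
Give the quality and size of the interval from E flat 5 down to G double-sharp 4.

Descending from Eb5 to G##4 is the same interval as ascending G##4 to Eb5.
G to E spans six letter names (G-A-B-C-D-E) — that makes it a sixth of some quality.
The major sixth is 9 semitones; here we have 6, three semitones narrower: doubly diminished.

doubly diminished 6th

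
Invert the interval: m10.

M6

First reduce the compound minor tenth to its simple form, a minor third.
Interval numbers invert to sum to nine: 3 + 6 = 9, so a third inverts to a sixth.
The quality also flips — minor becomes major — giving a major sixth.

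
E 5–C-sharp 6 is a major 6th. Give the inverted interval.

The rule of nine gives the new number: 9 − 6 = 3, so a sixth becomes a third.
Quality inverts too: major becomes minor. That makes the inversion a minor third.

minor third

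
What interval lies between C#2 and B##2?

A7

C to B spans seven letter names (C-D-E-F-G-A-B): a seventh.
C#2 to B##2 spans 12 semitones — one semitone wider than the major seventh (11) — giving an augmented seventh.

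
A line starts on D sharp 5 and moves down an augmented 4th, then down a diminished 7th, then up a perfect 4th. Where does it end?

D#5 down an augmented fourth → A4 (6 semitones).
A diminished seventh down from A4 is B#3.
Up a perfect fourth from B#3: E#4 (5 semitones up).

E sharp 4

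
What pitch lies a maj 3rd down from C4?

Ab3

Counting three letter names down from C lands on A.
A major third is 4 semitones; 4 semitones down from C4 gives Ab3.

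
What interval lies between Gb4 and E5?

augmented sixth

G to E spans six letter names (G-A-B-C-D-E), so the interval is some kind of sixth.
The major sixth is 9 semitones; here we have 10, one semitone wider: augmented.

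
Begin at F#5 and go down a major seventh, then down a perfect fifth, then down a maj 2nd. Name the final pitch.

Down a major seventh from F#5: G4 (11 semitones down).
A perfect fifth down from G4 is C4.
Down a major second from C4: Bb3 (2 semitones down).

Bb3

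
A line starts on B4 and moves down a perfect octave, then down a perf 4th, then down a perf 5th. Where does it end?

Down a perfect octave from B4: B3 (12 semitones down).
B3 down a perfect fourth → F#3 (5 semitones).
F#3 down a perfect fifth → B2 (7 semitones).

B2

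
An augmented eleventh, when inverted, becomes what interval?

diminished fifth

First reduce the compound augmented eleventh to its simple form, an augmented fourth.
Inverted interval numbers add to nine, so a fourth pairs with a fifth (4 + 5 = 9).
And augmented becomes diminished under inversion, so we get a diminished fifth.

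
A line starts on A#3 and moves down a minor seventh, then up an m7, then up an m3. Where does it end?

A#3 down a minor seventh → B#2 (10 semitones).
A minor seventh up from B#2 is A#3.
A#3 up a minor third → C#4 (3 semitones).

C#4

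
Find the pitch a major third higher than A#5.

Counting three letter names up from A lands on C.
Moving 4 semitones up from A#5 (the size of a major third) reaches C##6.

C##6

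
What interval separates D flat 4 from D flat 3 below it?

P8

Descending from Db4 to Db3 is the same interval as ascending Db3 to Db4.
D to D is the same letter name, plus an octave: an octave.
Db3 to Db4 is 12 semitones, matching the perfect octave exactly, so the quality is perfect.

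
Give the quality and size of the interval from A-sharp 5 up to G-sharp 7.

m14

A to G spans seven letter names (A-B-C-D-E-F-G), plus an octave: a fourteenth.
A major fourteenth would be 23 semitones, but A#5 to G#7 is 22 — one semitone narrower, making it a minor fourteenth.
(Equivalently, a compound minor seventh: a minor seventh plus an octave.)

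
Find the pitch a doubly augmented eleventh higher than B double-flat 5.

The eleventh's letter: B up four letter names plus an octave → E.
A doubly augmented eleventh is 19 semitones; 19 semitones up from Bbb5 gives E7.

E 7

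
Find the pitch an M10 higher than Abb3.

Cb5

Counting three letter names plus an octave up from A lands on C.
A major tenth is 16 semitones; 16 semitones up from Abb3 gives Cb5.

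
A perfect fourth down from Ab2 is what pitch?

Eb2

Counting four letter names down from A lands on E.
A perfect fourth is 5 semitones; 5 semitones down from Ab2 gives Eb2.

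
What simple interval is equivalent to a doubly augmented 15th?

doubly augmented 8th

Subtracting seven from the interval number removes an octave: 15 − 7 = 8.
That makes a doubly augmented fifteenth a compound doubly augmented octave — an octave plus a doubly augmented octave.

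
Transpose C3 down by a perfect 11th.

G1

Counting four letter names plus an octave down from C lands on G.
A perfect eleventh is 17 semitones; 17 semitones down from C3 gives G1.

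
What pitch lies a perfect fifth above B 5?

The fifth takes the letter from B up to F.
Moving 7 semitones up from B5 (the size of a perfect fifth) reaches F#6.

F-sharp 6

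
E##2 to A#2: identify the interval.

E to A spans four letter names (E-F-G-A), so the interval is some kind of fourth.
E##2 to A#2 spans 4 semitones — one semitone narrower than the perfect fourth (5) — giving a diminished fourth.

diminished 4th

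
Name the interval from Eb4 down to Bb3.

perfect 4th

Descending from Eb4 to Bb3 is the same interval as ascending Bb3 to Eb4.
B to E spans four letter names (B-C-D-E): a fourth.
Bb3 to Eb4 is 5 semitones, matching the perfect fourth exactly, so the quality is perfect.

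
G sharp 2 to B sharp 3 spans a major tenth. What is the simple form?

major third

Take out an octave (7 from the number): 10 − 7 = 3.
Quality carries through unchanged, so the simple form is a major third.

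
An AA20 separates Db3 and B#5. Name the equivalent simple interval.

Each octave removed subtracts seven from the number: 20 − 14 = 6.
Quality carries through unchanged, so the simple form is a doubly augmented sixth.

doubly augmented 6th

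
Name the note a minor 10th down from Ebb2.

Cb1

The tenth's letter: E down three letter names plus an octave → C.
Moving 15 semitones down from Ebb2 (the size of a minor tenth) reaches Cb1.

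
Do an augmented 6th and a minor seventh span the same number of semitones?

Yes

An augmented sixth = 10 semitones = a minor seventh; enharmonically equal.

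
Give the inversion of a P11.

P5

First reduce the compound perfect eleventh to its simple form, a perfect fourth.
The rule of nine gives the new number: 9 − 4 = 5, so a fourth becomes a fifth.
The quality also flips — perfect stays perfect — giving a perfect fifth.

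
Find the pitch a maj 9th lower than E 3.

D 2

Two letters down from E (plus an octave) reaches D.
A major ninth spans 14 semitones, so from E3 the target pitch is D2.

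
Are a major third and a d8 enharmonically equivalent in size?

No

A major third is 4 semitones but a diminished octave is 11 semitones — different sizes.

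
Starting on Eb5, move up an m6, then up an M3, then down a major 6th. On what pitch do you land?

Gb5

Eb5 up a minor sixth → Cb6 (8 semitones).
Up a major third from Cb6: Eb6 (4 semitones up).
Down a major sixth from Eb6: Gb5 (9 semitones down).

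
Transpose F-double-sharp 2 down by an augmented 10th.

D 1

Three letters down from F (plus an octave) reaches D.
Moving 17 semitones down from F##2 (the size of an augmented tenth) reaches D1.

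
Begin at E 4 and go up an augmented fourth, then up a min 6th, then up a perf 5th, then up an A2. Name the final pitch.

An augmented fourth up from E4 is A#4.
A minor sixth up from A#4 is F#5.
A perfect fifth up from F#5 is C#6.
An augmented second up from C#6 is D##6.

D double-sharp 6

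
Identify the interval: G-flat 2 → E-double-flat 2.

Descending from Gb2 to Ebb2 is the same interval as ascending Ebb2 to Gb2.
E to G spans three letter names (E-F-G) — that makes it a third of some quality.
The major third spans 4 semitones, and Ebb2 to Gb2 is exactly 4 semitones — so this is a major third.

M3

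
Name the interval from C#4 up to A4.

C to A spans six letter names (C-D-E-F-G-A): a sixth.
A major sixth would be 9 semitones, but C#4 to A4 is 8 — one semitone narrower, making it a minor sixth.

minor sixth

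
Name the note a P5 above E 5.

B 5

Counting five letter names up from E lands on B.
A perfect fifth spans 7 semitones, so from E5 the target pitch is B5.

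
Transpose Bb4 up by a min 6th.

Gb5

Counting six letter names up from B lands on G.
A minor sixth is 8 semitones; 8 semitones up from Bb4 gives Gb5.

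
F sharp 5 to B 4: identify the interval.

Descending from F#5 to B4 is the same interval as ascending B4 to F#5.
B to F spans five letter names (B-C-D-E-F): a fifth.
Counting semitones, B4→F#5 is 7, which is the perfect fifth.

perfect 5th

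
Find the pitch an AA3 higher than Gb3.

The third takes the letter from G up to B.
A doubly augmented third is 6 semitones; 6 semitones up from Gb3 gives B#3.

B#3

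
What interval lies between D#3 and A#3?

perfect 5th

D to A spans five letter names (D-E-F-G-A): a fifth.
The perfect fifth spans 7 semitones, and D#3 to A#3 is exactly 7 semitones — so this is a perfect fifth.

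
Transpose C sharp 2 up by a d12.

G 3

Five letters up from C (plus an octave) reaches G.
A diminished twelfth spans 18 semitones, so from C#2 the target pitch is G3.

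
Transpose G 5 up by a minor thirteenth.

E flat 7

Counting six letter names plus an octave up from G lands on E.
Moving 20 semitones up from G5 (the size of a minor thirteenth) reaches Eb7.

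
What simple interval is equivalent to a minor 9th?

minor second

Each octave removed subtracts seven from the number: 9 − 7 = 2.
That makes a minor ninth a compound minor second — an octave plus a minor second.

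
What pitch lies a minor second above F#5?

Counting two letter names up from F lands on G.
Moving 1 semitone up from F#5 (the size of a minor second) reaches G5.

G5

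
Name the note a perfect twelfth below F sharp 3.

B 1

Counting five letter names plus an octave down from F lands on B.
Moving 19 semitones down from F#3 (the size of a perfect twelfth) reaches B1.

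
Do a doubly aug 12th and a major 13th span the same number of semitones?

Yes

Both span 21 semitones: a doubly augmented twelfth and a major thirteenth are the same chromatic distance.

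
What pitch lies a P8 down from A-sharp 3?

The letter stays A (same as the start), shifted an octave down.
A perfect octave is 12 semitones; 12 semitones down from A#3 gives A#2.

A-sharp 2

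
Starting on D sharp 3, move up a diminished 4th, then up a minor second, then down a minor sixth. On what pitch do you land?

C 3

Up a diminished fourth from D#3: G3 (4 semitones up).
A minor second up from G3 is Ab3.
A minor sixth down from Ab3 is C3.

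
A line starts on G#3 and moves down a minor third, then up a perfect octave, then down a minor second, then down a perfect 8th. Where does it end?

D##3

Down a minor third from G#3: E#3 (3 semitones down).
E#3 up a perfect octave → E#4 (12 semitones).
A minor second down from E#4 is D##4.
A perfect octave down from D##4 is D##3.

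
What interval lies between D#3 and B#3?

M6

D to B spans six letter names (D-E-F-G-A-B), so the interval is some kind of sixth.
The major sixth spans 9 semitones, and D#3 to B#3 is exactly 9 semitones — so this is a major sixth.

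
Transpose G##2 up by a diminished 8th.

G#3

For an octave the letter name doesn't change: still G, an octave up.
A diminished octave spans 11 semitones, so from G##2 the target pitch is G#3.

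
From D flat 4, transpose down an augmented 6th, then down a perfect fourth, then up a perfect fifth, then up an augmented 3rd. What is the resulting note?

Db4 down an augmented sixth → Fbb3 (10 semitones).
Down a perfect fourth from Fbb3: Cbb3 (5 semitones down).
Cbb3 up a perfect fifth → Gbb3 (7 semitones).
An augmented third up from Gbb3 is Bb3.

B flat 3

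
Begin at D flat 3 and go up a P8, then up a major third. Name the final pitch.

F 4

Up a perfect octave from Db3: Db4 (12 semitones up).
A major third up from Db4 is F4.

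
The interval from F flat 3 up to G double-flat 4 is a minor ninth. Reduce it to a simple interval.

minor second

Each octave removed subtracts seven from the number: 9 − 7 = 2.
That makes a minor ninth a compound minor second — an octave plus a minor second.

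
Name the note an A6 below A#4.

C4

Six letter names down from A: C.
Moving 10 semitones down from A#4 (the size of an augmented sixth) reaches C4.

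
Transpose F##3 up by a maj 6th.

D##4

Six letter names up from F: D.
Moving 9 semitones up from F##3 (the size of a major sixth) reaches D##4.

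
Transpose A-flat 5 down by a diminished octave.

For an octave the letter name doesn't change: still A, an octave down.
A diminished octave spans 11 semitones, so from Ab5 the target pitch is A4.

A 4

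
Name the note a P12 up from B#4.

F##6

Counting five letter names plus an octave up from B lands on F.
A perfect twelfth spans 19 semitones, so from B#4 the target pitch is F##6.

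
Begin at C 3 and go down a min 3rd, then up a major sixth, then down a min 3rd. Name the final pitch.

A minor third down from C3 is A2.
Up a major sixth from A2: F#3 (9 semitones up).
F#3 down a minor third → D#3 (3 semitones).

D sharp 3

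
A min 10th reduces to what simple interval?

m3

Each octave removed subtracts seven from the number: 10 − 7 = 3.
Quality carries through unchanged, so the simple form is a minor third.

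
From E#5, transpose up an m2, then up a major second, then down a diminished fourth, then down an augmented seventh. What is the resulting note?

E4

A minor second up from E#5 is F#5.
A major second up from F#5 is G#5.
A diminished fourth down from G#5 is D##5.
An augmented seventh down from D##5 is E4.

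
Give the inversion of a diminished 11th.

augmented 5th

First reduce the compound diminished eleventh to its simple form, a diminished fourth.
Interval numbers invert to sum to nine: 4 + 5 = 9, so a fourth inverts to a fifth.
And diminished becomes augmented under inversion, so we get an augmented fifth.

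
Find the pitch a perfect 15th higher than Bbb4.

Bbb6

A fifteenth keeps the letter name B, two octaves up from B.
Moving 24 semitones up from Bbb4 (the size of a perfect fifteenth) reaches Bbb6.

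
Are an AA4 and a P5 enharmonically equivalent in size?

Yes

A doubly augmented fourth spans 7 semitones, and a perfect fifth also spans 7 semitones — they're enharmonic.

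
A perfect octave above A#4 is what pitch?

A#5

The letter stays A (same as the start), shifted an octave up.
A perfect octave is 12 semitones; 12 semitones up from A#4 gives A#5.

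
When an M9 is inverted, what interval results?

m7

First reduce the compound major ninth to its simple form, a major second.
Inverted interval numbers add to nine, so a second pairs with a seventh (2 + 7 = 9).
And major becomes minor under inversion, so we get a minor seventh.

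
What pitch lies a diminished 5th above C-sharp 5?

Five letter names up from C: G.
Moving 6 semitones up from C#5 (the size of a diminished fifth) reaches G5.

G 5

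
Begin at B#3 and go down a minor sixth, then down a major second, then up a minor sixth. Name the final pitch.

A#3

A minor sixth down from B#3 is D##3.
D##3 down a major second → C##3 (2 semitones).
C##3 up a minor sixth → A#3 (8 semitones).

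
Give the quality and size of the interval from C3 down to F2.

Descending from C3 to F2 is the same interval as ascending F2 to C3.
F to C spans five letter names (F-G-A-B-C), so the interval is some kind of fifth.
Counting semitones, F2→C3 is 7, which is the perfect fifth.

P5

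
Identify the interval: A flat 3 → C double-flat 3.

augmented sixth

Descending from Ab3 to Cbb3 is the same interval as ascending Cbb3 to Ab3.
C to A spans six letter names (C-D-E-F-G-A), so the interval is some kind of sixth.
Cbb3 to Ab3 spans 10 semitones — one semitone wider than the major sixth (9) — giving an augmented sixth.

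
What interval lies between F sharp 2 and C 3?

F to C spans five letter names (F-G-A-B-C), so the interval is some kind of fifth.
The perfect fifth is 7 semitones; here we have 6, one semitone narrower: diminished.

diminished fifth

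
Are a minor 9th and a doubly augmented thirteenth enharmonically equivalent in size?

13 semitones (minor ninth) vs 23 semitones (doubly augmented thirteenth): not equal.

No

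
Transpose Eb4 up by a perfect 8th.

An octave keeps the letter name E, an octave up from E.
Moving 12 semitones up from Eb4 (the size of a perfect octave) reaches Eb5.

Eb5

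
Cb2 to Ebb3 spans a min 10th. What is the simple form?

minor third

Subtracting seven from the interval number removes an octave: 10 − 7 = 3.
Quality carries through unchanged, so the simple form is a minor third.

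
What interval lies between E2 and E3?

E to E is the same letter name, plus an octave, so the interval is some kind of octave.
E2 to E3 is 12 semitones, matching the perfect octave exactly, so the quality is perfect.

perfect octave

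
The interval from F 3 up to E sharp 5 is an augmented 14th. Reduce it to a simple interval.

Subtracting seven from the interval number removes an octave: 14 − 7 = 7.
That makes an augmented fourteenth a compound augmented seventh — an octave plus an augmented seventh.

A7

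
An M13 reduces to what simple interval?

major sixth

Take out an octave (7 from the number): 13 − 7 = 6.
So a major thirteenth is an octave plus a major sixth. The quality is unchanged.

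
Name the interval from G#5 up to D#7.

perfect twelfth

G to D spans five letter names (G-A-B-C-D), plus an octave, so the interval is some kind of twelfth.
Counting semitones, G#5→D#7 is 19, which is the perfect twelfth.
(Equivalently, a compound perfect fifth: a perfect fifth plus an octave.)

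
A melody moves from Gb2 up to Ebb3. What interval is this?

minor sixth

G to E spans six letter names (G-A-B-C-D-E), so the interval is some kind of sixth.
At 8 semitones, Gb2→Ebb3 falls one short of a major sixth: minor.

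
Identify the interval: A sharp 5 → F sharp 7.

A to F spans six letter names (A-B-C-D-E-F), plus an octave: a thirteenth.
At 20 semitones, A#5→F#7 falls one short of a major thirteenth: minor.
(Equivalently, a compound minor sixth: a minor sixth plus an octave.)

minor thirteenth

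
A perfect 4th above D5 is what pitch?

Four letter names up from D: G.
A perfect fourth is 5 semitones; 5 semitones up from D5 gives G5.

G5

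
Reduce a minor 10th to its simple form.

Take out an octave (7 from the number): 10 − 7 = 3.
Quality carries through unchanged, so the simple form is a minor third.

m3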